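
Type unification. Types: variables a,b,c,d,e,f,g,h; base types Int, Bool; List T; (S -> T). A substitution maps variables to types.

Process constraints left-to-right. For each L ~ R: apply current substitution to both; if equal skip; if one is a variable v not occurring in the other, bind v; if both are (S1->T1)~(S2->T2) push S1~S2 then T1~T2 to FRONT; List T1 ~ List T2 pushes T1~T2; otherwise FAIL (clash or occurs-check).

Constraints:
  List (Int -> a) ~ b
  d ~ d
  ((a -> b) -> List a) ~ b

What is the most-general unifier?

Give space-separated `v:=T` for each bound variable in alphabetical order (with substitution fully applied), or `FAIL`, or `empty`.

step 1: unify List (Int -> a) ~ b  [subst: {-} | 2 pending]
  bind b := List (Int -> a)
step 2: unify d ~ d  [subst: {b:=List (Int -> a)} | 1 pending]
  -> identical, skip
step 3: unify ((a -> List (Int -> a)) -> List a) ~ List (Int -> a)  [subst: {b:=List (Int -> a)} | 0 pending]
  clash: ((a -> List (Int -> a)) -> List a) vs List (Int -> a)

Answer: FAIL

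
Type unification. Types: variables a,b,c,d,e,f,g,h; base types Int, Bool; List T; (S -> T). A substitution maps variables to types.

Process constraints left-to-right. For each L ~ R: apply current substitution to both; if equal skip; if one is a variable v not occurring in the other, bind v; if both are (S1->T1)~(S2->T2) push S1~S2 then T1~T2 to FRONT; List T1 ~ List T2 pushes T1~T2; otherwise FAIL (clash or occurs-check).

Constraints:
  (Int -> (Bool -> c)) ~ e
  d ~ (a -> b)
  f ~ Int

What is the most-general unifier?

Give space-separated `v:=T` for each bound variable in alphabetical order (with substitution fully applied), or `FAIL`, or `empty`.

Answer: d:=(a -> b) e:=(Int -> (Bool -> c)) f:=Int

Derivation:
step 1: unify (Int -> (Bool -> c)) ~ e  [subst: {-} | 2 pending]
  bind e := (Int -> (Bool -> c))
step 2: unify d ~ (a -> b)  [subst: {e:=(Int -> (Bool -> c))} | 1 pending]
  bind d := (a -> b)
step 3: unify f ~ Int  [subst: {e:=(Int -> (Bool -> c)), d:=(a -> b)} | 0 pending]
  bind f := Int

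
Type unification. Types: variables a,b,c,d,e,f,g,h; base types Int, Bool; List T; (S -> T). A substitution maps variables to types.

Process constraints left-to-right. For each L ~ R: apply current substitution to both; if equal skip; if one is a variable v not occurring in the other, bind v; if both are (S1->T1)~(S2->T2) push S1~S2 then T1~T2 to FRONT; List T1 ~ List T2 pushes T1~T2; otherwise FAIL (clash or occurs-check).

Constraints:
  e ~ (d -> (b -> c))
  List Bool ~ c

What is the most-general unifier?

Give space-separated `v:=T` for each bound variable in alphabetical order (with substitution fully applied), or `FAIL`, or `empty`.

Answer: c:=List Bool e:=(d -> (b -> List Bool))

Derivation:
step 1: unify e ~ (d -> (b -> c))  [subst: {-} | 1 pending]
  bind e := (d -> (b -> c))
step 2: unify List Bool ~ c  [subst: {e:=(d -> (b -> c))} | 0 pending]
  bind c := List Bool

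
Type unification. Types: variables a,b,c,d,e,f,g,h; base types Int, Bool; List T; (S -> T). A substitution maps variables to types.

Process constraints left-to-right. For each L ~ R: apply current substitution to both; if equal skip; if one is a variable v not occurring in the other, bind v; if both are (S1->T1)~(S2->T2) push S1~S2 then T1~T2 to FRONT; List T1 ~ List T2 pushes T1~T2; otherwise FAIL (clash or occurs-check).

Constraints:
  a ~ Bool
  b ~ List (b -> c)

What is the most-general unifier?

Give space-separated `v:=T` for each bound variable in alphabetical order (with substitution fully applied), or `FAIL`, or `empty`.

Answer: FAIL

Derivation:
step 1: unify a ~ Bool  [subst: {-} | 1 pending]
  bind a := Bool
step 2: unify b ~ List (b -> c)  [subst: {a:=Bool} | 0 pending]
  occurs-check fail: b in List (b -> c)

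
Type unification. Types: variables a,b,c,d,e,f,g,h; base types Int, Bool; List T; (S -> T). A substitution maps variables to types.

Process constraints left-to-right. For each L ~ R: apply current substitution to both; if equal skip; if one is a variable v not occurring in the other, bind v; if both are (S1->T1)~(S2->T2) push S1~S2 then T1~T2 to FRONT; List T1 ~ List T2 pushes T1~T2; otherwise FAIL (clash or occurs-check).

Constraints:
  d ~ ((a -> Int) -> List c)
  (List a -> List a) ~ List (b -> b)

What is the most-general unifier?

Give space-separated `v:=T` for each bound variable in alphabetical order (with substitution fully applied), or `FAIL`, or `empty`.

Answer: FAIL

Derivation:
step 1: unify d ~ ((a -> Int) -> List c)  [subst: {-} | 1 pending]
  bind d := ((a -> Int) -> List c)
step 2: unify (List a -> List a) ~ List (b -> b)  [subst: {d:=((a -> Int) -> List c)} | 0 pending]
  clash: (List a -> List a) vs List (b -> b)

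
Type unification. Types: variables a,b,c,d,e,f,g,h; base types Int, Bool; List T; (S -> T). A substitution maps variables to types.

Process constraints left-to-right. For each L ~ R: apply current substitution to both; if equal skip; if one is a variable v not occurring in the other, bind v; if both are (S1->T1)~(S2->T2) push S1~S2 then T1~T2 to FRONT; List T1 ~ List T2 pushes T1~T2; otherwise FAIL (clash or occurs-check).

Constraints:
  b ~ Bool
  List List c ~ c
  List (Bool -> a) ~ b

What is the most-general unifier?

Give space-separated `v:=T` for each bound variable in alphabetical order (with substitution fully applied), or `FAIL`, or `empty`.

step 1: unify b ~ Bool  [subst: {-} | 2 pending]
  bind b := Bool
step 2: unify List List c ~ c  [subst: {b:=Bool} | 1 pending]
  occurs-check fail

Answer: FAIL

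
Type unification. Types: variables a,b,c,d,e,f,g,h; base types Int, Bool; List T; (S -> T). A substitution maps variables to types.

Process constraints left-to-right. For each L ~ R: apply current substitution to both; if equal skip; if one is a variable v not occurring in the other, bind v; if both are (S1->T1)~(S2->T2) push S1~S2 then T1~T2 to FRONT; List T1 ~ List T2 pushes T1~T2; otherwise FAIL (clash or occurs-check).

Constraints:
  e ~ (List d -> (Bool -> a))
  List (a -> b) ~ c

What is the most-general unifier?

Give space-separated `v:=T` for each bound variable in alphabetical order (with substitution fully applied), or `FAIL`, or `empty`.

step 1: unify e ~ (List d -> (Bool -> a))  [subst: {-} | 1 pending]
  bind e := (List d -> (Bool -> a))
step 2: unify List (a -> b) ~ c  [subst: {e:=(List d -> (Bool -> a))} | 0 pending]
  bind c := List (a -> b)

Answer: c:=List (a -> b) e:=(List d -> (Bool -> a))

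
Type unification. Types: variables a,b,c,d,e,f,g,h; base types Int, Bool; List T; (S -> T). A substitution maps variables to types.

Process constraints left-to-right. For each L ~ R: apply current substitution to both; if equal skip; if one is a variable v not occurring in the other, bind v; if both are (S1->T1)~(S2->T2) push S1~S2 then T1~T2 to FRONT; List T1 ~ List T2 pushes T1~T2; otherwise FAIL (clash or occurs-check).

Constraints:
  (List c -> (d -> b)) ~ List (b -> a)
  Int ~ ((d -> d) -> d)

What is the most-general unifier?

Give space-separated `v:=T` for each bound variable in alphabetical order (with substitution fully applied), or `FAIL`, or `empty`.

step 1: unify (List c -> (d -> b)) ~ List (b -> a)  [subst: {-} | 1 pending]
  clash: (List c -> (d -> b)) vs List (b -> a)

Answer: FAIL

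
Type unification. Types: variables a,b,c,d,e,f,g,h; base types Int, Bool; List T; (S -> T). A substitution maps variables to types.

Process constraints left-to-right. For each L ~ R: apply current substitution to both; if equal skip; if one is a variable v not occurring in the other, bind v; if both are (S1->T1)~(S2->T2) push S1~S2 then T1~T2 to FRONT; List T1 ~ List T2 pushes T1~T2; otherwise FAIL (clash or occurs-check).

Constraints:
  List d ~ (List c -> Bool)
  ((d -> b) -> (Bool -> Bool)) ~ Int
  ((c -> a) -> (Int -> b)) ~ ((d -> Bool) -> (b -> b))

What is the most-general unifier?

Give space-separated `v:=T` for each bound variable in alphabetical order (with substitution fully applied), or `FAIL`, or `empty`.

step 1: unify List d ~ (List c -> Bool)  [subst: {-} | 2 pending]
  clash: List d vs (List c -> Bool)

Answer: FAIL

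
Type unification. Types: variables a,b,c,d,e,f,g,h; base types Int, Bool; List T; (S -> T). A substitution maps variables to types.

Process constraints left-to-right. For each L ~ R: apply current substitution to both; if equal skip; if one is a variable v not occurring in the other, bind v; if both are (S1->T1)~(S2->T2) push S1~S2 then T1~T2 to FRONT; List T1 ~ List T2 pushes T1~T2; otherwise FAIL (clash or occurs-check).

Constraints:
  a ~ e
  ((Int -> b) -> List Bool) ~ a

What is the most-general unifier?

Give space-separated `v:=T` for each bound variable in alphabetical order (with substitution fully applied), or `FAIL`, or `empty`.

step 1: unify a ~ e  [subst: {-} | 1 pending]
  bind a := e
step 2: unify ((Int -> b) -> List Bool) ~ e  [subst: {a:=e} | 0 pending]
  bind e := ((Int -> b) -> List Bool)

Answer: a:=((Int -> b) -> List Bool) e:=((Int -> b) -> List Bool)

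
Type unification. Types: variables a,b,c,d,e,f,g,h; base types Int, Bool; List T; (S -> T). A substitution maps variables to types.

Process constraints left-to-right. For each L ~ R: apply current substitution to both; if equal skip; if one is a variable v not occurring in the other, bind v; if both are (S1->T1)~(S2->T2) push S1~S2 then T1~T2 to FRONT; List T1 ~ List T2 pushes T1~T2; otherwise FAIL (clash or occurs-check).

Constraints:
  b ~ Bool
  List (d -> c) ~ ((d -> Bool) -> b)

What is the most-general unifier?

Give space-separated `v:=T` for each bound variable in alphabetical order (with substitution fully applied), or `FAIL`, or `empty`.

step 1: unify b ~ Bool  [subst: {-} | 1 pending]
  bind b := Bool
step 2: unify List (d -> c) ~ ((d -> Bool) -> Bool)  [subst: {b:=Bool} | 0 pending]
  clash: List (d -> c) vs ((d -> Bool) -> Bool)

Answer: FAIL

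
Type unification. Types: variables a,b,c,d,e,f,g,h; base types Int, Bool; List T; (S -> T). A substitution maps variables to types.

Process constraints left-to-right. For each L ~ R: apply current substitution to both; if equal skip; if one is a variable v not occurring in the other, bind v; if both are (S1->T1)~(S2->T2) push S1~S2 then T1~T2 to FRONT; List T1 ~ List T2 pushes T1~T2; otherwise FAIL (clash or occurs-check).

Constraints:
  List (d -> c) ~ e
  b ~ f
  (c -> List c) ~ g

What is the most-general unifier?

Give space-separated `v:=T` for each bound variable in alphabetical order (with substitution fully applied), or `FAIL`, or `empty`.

Answer: b:=f e:=List (d -> c) g:=(c -> List c)

Derivation:
step 1: unify List (d -> c) ~ e  [subst: {-} | 2 pending]
  bind e := List (d -> c)
step 2: unify b ~ f  [subst: {e:=List (d -> c)} | 1 pending]
  bind b := f
step 3: unify (c -> List c) ~ g  [subst: {e:=List (d -> c), b:=f} | 0 pending]
  bind g := (c -> List c)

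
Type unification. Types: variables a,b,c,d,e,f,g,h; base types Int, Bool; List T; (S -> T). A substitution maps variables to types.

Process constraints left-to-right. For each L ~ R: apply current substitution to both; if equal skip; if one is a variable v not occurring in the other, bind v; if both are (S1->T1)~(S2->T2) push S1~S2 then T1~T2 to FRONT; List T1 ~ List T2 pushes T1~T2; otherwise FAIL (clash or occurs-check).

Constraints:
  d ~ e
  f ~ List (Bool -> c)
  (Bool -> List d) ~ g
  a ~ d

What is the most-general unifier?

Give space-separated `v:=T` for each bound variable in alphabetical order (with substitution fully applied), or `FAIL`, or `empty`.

Answer: a:=e d:=e f:=List (Bool -> c) g:=(Bool -> List e)

Derivation:
step 1: unify d ~ e  [subst: {-} | 3 pending]
  bind d := e
step 2: unify f ~ List (Bool -> c)  [subst: {d:=e} | 2 pending]
  bind f := List (Bool -> c)
step 3: unify (Bool -> List e) ~ g  [subst: {d:=e, f:=List (Bool -> c)} | 1 pending]
  bind g := (Bool -> List e)
step 4: unify a ~ e  [subst: {d:=e, f:=List (Bool -> c), g:=(Bool -> List e)} | 0 pending]
  bind a := e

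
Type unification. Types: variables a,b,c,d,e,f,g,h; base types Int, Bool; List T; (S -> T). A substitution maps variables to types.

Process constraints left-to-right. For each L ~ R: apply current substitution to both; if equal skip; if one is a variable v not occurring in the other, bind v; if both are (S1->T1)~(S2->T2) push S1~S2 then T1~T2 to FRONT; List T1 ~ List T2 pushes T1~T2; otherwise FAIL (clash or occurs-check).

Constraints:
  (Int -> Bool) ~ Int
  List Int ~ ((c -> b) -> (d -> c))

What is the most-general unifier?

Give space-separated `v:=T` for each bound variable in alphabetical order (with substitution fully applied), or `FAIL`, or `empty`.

Answer: FAIL

Derivation:
step 1: unify (Int -> Bool) ~ Int  [subst: {-} | 1 pending]
  clash: (Int -> Bool) vs Int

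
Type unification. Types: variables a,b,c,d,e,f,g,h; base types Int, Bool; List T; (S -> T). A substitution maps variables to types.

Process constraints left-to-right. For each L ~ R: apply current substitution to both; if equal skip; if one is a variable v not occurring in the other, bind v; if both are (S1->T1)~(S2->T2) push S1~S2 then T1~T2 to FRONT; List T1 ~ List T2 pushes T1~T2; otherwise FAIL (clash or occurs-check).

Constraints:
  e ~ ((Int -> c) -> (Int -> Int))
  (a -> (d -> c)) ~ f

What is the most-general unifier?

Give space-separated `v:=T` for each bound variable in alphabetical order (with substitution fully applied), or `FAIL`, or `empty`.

step 1: unify e ~ ((Int -> c) -> (Int -> Int))  [subst: {-} | 1 pending]
  bind e := ((Int -> c) -> (Int -> Int))
step 2: unify (a -> (d -> c)) ~ f  [subst: {e:=((Int -> c) -> (Int -> Int))} | 0 pending]
  bind f := (a -> (d -> c))

Answer: e:=((Int -> c) -> (Int -> Int)) f:=(a -> (d -> c))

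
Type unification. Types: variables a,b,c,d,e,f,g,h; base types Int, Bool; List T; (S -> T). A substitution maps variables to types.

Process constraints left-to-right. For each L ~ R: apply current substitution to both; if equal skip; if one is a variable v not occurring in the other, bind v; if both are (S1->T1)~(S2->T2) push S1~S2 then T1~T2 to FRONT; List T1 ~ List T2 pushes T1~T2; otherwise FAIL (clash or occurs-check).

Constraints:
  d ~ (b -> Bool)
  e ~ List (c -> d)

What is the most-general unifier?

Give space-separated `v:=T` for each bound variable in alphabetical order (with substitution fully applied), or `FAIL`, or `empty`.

Answer: d:=(b -> Bool) e:=List (c -> (b -> Bool))

Derivation:
step 1: unify d ~ (b -> Bool)  [subst: {-} | 1 pending]
  bind d := (b -> Bool)
step 2: unify e ~ List (c -> (b -> Bool))  [subst: {d:=(b -> Bool)} | 0 pending]
  bind e := List (c -> (b -> Bool))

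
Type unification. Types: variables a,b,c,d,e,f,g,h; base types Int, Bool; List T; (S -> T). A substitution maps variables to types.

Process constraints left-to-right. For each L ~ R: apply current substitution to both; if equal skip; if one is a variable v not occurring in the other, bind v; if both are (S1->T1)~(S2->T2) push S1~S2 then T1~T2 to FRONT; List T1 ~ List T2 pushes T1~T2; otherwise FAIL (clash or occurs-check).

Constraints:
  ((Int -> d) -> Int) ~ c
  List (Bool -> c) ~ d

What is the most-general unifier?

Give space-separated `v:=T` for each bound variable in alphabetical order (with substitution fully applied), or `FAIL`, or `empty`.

step 1: unify ((Int -> d) -> Int) ~ c  [subst: {-} | 1 pending]
  bind c := ((Int -> d) -> Int)
step 2: unify List (Bool -> ((Int -> d) -> Int)) ~ d  [subst: {c:=((Int -> d) -> Int)} | 0 pending]
  occurs-check fail

Answer: FAIL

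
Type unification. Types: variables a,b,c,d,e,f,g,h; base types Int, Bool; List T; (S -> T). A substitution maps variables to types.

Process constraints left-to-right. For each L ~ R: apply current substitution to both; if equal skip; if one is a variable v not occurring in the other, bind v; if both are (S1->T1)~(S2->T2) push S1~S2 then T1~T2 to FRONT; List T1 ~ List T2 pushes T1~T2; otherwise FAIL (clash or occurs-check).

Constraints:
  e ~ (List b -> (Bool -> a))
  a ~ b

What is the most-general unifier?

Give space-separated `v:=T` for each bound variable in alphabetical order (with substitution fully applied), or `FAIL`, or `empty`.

step 1: unify e ~ (List b -> (Bool -> a))  [subst: {-} | 1 pending]
  bind e := (List b -> (Bool -> a))
step 2: unify a ~ b  [subst: {e:=(List b -> (Bool -> a))} | 0 pending]
  bind a := b

Answer: a:=b e:=(List b -> (Bool -> b))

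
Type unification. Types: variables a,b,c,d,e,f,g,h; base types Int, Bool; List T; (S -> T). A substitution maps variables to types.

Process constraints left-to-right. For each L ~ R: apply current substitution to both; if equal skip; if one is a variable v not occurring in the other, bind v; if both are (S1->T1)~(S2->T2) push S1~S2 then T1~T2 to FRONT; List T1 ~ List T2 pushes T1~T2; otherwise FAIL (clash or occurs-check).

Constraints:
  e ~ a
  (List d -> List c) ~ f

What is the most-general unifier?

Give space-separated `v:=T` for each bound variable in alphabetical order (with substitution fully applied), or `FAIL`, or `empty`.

Answer: e:=a f:=(List d -> List c)

Derivation:
step 1: unify e ~ a  [subst: {-} | 1 pending]
  bind e := a
step 2: unify (List d -> List c) ~ f  [subst: {e:=a} | 0 pending]
  bind f := (List d -> List c)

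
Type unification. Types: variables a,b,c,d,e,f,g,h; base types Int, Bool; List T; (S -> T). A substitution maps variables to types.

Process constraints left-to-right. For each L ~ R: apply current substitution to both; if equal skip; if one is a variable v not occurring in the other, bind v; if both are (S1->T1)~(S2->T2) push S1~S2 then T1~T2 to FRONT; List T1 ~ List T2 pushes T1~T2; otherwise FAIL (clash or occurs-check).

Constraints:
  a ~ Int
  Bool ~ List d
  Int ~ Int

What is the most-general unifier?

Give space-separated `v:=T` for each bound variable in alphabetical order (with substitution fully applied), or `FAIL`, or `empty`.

step 1: unify a ~ Int  [subst: {-} | 2 pending]
  bind a := Int
step 2: unify Bool ~ List d  [subst: {a:=Int} | 1 pending]
  clash: Bool vs List d

Answer: FAIL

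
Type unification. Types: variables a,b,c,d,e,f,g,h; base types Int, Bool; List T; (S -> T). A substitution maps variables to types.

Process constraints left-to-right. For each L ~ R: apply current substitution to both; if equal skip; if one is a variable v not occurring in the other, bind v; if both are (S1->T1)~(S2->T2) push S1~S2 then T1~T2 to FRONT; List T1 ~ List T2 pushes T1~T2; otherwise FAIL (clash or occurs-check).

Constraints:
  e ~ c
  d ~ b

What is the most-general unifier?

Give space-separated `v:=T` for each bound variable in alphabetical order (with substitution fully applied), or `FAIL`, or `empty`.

step 1: unify e ~ c  [subst: {-} | 1 pending]
  bind e := c
step 2: unify d ~ b  [subst: {e:=c} | 0 pending]
  bind d := b

Answer: d:=b e:=c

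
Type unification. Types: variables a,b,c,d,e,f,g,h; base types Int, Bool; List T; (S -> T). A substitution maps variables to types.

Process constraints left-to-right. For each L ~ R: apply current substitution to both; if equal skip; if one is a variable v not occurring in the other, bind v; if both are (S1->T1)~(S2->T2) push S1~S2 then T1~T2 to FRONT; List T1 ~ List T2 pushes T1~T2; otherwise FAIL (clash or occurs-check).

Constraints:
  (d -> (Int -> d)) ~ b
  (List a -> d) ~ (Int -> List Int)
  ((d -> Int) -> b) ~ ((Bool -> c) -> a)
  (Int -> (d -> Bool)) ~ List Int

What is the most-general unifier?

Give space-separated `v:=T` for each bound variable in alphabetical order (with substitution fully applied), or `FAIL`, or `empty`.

step 1: unify (d -> (Int -> d)) ~ b  [subst: {-} | 3 pending]
  bind b := (d -> (Int -> d))
step 2: unify (List a -> d) ~ (Int -> List Int)  [subst: {b:=(d -> (Int -> d))} | 2 pending]
  -> decompose arrow: push List a~Int, d~List Int
step 3: unify List a ~ Int  [subst: {b:=(d -> (Int -> d))} | 3 pending]
  clash: List a vs Int

Answer: FAIL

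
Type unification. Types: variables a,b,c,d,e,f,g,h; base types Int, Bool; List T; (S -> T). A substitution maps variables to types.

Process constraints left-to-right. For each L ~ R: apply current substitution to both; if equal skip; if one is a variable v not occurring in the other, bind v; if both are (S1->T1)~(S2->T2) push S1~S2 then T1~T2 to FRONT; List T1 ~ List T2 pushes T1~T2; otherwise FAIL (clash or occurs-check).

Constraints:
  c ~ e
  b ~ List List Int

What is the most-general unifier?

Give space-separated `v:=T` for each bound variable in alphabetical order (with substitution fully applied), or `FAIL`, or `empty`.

step 1: unify c ~ e  [subst: {-} | 1 pending]
  bind c := e
step 2: unify b ~ List List Int  [subst: {c:=e} | 0 pending]
  bind b := List List Int

Answer: b:=List List Int c:=e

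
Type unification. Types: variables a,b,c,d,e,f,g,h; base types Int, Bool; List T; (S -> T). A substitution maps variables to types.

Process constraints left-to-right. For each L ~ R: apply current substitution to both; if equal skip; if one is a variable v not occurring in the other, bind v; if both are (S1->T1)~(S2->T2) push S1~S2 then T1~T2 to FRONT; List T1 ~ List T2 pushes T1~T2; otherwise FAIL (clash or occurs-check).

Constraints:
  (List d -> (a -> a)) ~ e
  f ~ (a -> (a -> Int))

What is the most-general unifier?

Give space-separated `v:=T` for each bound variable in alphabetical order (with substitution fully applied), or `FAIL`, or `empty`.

Answer: e:=(List d -> (a -> a)) f:=(a -> (a -> Int))

Derivation:
step 1: unify (List d -> (a -> a)) ~ e  [subst: {-} | 1 pending]
  bind e := (List d -> (a -> a))
step 2: unify f ~ (a -> (a -> Int))  [subst: {e:=(List d -> (a -> a))} | 0 pending]
  bind f := (a -> (a -> Int))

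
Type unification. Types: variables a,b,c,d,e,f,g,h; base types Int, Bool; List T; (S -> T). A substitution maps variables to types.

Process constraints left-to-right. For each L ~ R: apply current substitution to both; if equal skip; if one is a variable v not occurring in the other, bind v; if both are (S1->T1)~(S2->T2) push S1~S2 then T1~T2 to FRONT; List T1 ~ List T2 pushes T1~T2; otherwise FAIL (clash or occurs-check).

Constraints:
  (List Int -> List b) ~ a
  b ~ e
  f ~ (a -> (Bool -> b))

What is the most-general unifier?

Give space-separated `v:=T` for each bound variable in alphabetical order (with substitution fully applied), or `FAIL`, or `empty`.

Answer: a:=(List Int -> List e) b:=e f:=((List Int -> List e) -> (Bool -> e))

Derivation:
step 1: unify (List Int -> List b) ~ a  [subst: {-} | 2 pending]
  bind a := (List Int -> List b)
step 2: unify b ~ e  [subst: {a:=(List Int -> List b)} | 1 pending]
  bind b := e
step 3: unify f ~ ((List Int -> List e) -> (Bool -> e))  [subst: {a:=(List Int -> List b), b:=e} | 0 pending]
  bind f := ((List Int -> List e) -> (Bool -> e))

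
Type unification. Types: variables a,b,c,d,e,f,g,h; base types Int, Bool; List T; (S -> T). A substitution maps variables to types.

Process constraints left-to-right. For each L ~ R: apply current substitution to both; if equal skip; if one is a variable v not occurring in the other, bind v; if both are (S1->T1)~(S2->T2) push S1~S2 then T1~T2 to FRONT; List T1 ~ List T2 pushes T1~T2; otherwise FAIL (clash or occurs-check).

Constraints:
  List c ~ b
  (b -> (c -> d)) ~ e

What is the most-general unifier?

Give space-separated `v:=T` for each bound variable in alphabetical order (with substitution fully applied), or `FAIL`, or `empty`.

step 1: unify List c ~ b  [subst: {-} | 1 pending]
  bind b := List c
step 2: unify (List c -> (c -> d)) ~ e  [subst: {b:=List c} | 0 pending]
  bind e := (List c -> (c -> d))

Answer: b:=List c e:=(List c -> (c -> d))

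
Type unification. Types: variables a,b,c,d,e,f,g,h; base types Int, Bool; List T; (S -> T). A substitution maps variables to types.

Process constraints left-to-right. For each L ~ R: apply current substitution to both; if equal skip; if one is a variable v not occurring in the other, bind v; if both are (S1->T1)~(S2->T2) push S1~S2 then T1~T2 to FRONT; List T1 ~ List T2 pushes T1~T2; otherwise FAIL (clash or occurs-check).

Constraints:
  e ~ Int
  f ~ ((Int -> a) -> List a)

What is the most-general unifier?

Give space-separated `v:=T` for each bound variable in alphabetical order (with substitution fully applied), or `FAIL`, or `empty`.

Answer: e:=Int f:=((Int -> a) -> List a)

Derivation:
step 1: unify e ~ Int  [subst: {-} | 1 pending]
  bind e := Int
step 2: unify f ~ ((Int -> a) -> List a)  [subst: {e:=Int} | 0 pending]
  bind f := ((Int -> a) -> List a)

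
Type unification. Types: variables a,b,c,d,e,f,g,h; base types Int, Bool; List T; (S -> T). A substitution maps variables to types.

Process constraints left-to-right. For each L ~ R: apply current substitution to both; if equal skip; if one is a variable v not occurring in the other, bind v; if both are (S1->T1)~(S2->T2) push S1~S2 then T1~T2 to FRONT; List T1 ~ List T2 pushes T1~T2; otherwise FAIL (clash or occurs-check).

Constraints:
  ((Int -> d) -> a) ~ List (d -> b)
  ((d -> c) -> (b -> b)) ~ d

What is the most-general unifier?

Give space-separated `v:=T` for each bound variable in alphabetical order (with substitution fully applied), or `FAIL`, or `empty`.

step 1: unify ((Int -> d) -> a) ~ List (d -> b)  [subst: {-} | 1 pending]
  clash: ((Int -> d) -> a) vs List (d -> b)

Answer: FAIL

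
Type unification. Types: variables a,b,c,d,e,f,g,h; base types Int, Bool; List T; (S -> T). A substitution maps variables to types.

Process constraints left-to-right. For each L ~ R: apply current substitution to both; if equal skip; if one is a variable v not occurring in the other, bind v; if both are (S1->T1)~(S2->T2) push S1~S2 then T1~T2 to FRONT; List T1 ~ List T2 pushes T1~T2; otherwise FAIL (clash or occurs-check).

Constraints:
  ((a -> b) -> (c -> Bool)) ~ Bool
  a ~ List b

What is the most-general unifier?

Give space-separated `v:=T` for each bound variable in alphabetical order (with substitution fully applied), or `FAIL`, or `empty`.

step 1: unify ((a -> b) -> (c -> Bool)) ~ Bool  [subst: {-} | 1 pending]
  clash: ((a -> b) -> (c -> Bool)) vs Bool

Answer: FAIL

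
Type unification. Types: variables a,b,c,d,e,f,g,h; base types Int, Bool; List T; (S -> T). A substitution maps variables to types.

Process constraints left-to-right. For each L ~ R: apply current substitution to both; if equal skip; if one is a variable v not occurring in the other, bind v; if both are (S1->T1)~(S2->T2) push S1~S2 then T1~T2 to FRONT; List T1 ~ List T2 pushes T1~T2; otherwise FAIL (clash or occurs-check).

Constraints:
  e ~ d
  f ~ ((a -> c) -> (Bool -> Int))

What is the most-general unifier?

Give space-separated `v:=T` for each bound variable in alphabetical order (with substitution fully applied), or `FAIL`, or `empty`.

Answer: e:=d f:=((a -> c) -> (Bool -> Int))

Derivation:
step 1: unify e ~ d  [subst: {-} | 1 pending]
  bind e := d
step 2: unify f ~ ((a -> c) -> (Bool -> Int))  [subst: {e:=d} | 0 pending]
  bind f := ((a -> c) -> (Bool -> Int))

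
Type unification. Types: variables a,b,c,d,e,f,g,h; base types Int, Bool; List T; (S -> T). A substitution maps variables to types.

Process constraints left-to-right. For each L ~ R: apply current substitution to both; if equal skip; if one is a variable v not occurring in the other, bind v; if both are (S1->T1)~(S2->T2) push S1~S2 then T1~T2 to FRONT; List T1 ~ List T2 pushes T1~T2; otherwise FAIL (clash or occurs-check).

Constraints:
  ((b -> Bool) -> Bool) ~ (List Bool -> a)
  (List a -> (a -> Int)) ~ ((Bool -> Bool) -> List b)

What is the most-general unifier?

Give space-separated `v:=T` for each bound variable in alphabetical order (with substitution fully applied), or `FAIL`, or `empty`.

Answer: FAIL

Derivation:
step 1: unify ((b -> Bool) -> Bool) ~ (List Bool -> a)  [subst: {-} | 1 pending]
  -> decompose arrow: push (b -> Bool)~List Bool, Bool~a
step 2: unify (b -> Bool) ~ List Bool  [subst: {-} | 2 pending]
  clash: (b -> Bool) vs List Bool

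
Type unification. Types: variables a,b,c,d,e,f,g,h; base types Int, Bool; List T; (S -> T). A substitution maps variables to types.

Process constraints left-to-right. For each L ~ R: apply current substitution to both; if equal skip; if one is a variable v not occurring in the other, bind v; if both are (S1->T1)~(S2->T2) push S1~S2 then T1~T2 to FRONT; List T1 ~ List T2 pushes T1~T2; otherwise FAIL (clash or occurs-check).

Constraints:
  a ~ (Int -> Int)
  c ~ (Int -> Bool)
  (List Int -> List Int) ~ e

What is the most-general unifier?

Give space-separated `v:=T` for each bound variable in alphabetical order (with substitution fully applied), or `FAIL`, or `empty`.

step 1: unify a ~ (Int -> Int)  [subst: {-} | 2 pending]
  bind a := (Int -> Int)
step 2: unify c ~ (Int -> Bool)  [subst: {a:=(Int -> Int)} | 1 pending]
  bind c := (Int -> Bool)
step 3: unify (List Int -> List Int) ~ e  [subst: {a:=(Int -> Int), c:=(Int -> Bool)} | 0 pending]
  bind e := (List Int -> List Int)

Answer: a:=(Int -> Int) c:=(Int -> Bool) e:=(List Int -> List Int)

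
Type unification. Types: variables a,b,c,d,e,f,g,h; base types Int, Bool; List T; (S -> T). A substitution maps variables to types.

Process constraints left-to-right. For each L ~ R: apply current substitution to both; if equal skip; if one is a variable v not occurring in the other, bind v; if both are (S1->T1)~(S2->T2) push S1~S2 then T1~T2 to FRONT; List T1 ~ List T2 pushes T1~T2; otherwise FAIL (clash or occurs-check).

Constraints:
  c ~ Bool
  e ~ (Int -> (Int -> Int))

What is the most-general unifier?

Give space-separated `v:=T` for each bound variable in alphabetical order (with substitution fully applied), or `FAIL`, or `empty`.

step 1: unify c ~ Bool  [subst: {-} | 1 pending]
  bind c := Bool
step 2: unify e ~ (Int -> (Int -> Int))  [subst: {c:=Bool} | 0 pending]
  bind e := (Int -> (Int -> Int))

Answer: c:=Bool e:=(Int -> (Int -> Int))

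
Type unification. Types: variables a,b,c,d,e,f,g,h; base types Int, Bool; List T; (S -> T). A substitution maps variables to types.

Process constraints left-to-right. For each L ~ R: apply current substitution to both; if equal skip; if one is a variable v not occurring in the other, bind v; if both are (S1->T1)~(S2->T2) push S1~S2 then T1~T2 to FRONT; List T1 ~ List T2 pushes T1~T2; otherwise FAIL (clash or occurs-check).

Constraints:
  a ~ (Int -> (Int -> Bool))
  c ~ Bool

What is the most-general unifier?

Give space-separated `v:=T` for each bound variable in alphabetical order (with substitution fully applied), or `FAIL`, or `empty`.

step 1: unify a ~ (Int -> (Int -> Bool))  [subst: {-} | 1 pending]
  bind a := (Int -> (Int -> Bool))
step 2: unify c ~ Bool  [subst: {a:=(Int -> (Int -> Bool))} | 0 pending]
  bind c := Bool

Answer: a:=(Int -> (Int -> Bool)) c:=Bool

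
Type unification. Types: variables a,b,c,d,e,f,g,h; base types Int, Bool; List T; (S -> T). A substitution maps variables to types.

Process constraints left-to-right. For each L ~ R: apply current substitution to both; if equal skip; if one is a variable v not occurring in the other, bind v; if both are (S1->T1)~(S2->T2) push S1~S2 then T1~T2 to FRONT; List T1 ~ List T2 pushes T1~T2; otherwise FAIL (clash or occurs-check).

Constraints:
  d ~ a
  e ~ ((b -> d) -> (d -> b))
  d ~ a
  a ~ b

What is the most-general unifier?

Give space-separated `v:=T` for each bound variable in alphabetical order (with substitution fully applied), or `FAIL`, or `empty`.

Answer: a:=b d:=b e:=((b -> b) -> (b -> b))

Derivation:
step 1: unify d ~ a  [subst: {-} | 3 pending]
  bind d := a
step 2: unify e ~ ((b -> a) -> (a -> b))  [subst: {d:=a} | 2 pending]
  bind e := ((b -> a) -> (a -> b))
step 3: unify a ~ a  [subst: {d:=a, e:=((b -> a) -> (a -> b))} | 1 pending]
  -> identical, skip
step 4: unify a ~ b  [subst: {d:=a, e:=((b -> a) -> (a -> b))} | 0 pending]
  bind a := b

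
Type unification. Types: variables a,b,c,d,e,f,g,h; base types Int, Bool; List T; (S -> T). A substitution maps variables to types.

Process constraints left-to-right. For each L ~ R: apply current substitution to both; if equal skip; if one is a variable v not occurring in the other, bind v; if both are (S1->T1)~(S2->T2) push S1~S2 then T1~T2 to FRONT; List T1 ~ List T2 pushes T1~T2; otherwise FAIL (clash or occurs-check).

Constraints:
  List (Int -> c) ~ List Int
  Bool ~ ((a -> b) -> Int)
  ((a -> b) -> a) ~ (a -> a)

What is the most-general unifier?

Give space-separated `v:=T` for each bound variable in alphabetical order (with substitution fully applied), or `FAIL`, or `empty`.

Answer: FAIL

Derivation:
step 1: unify List (Int -> c) ~ List Int  [subst: {-} | 2 pending]
  -> decompose List: push (Int -> c)~Int
step 2: unify (Int -> c) ~ Int  [subst: {-} | 2 pending]
  clash: (Int -> c) vs Int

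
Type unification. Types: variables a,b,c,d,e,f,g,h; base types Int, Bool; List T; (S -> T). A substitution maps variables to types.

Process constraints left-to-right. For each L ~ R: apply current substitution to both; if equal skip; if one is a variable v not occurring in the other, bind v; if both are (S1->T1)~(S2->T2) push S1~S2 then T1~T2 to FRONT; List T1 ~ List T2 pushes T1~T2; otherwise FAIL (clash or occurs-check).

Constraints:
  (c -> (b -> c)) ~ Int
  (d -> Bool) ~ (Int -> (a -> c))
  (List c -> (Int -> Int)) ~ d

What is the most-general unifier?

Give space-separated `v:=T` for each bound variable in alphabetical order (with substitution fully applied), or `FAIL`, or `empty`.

step 1: unify (c -> (b -> c)) ~ Int  [subst: {-} | 2 pending]
  clash: (c -> (b -> c)) vs Int

Answer: FAIL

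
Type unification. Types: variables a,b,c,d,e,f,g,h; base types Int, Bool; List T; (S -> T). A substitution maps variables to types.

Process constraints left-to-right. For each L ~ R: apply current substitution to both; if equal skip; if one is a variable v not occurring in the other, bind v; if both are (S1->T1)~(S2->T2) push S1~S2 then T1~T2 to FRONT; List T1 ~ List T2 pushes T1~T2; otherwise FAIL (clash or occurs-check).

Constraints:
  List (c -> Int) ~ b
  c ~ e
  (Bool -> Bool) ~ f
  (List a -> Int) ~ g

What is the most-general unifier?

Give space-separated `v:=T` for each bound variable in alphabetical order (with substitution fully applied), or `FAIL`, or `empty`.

Answer: b:=List (e -> Int) c:=e f:=(Bool -> Bool) g:=(List a -> Int)

Derivation:
step 1: unify List (c -> Int) ~ b  [subst: {-} | 3 pending]
  bind b := List (c -> Int)
step 2: unify c ~ e  [subst: {b:=List (c -> Int)} | 2 pending]
  bind c := e
step 3: unify (Bool -> Bool) ~ f  [subst: {b:=List (c -> Int), c:=e} | 1 pending]
  bind f := (Bool -> Bool)
step 4: unify (List a -> Int) ~ g  [subst: {b:=List (c -> Int), c:=e, f:=(Bool -> Bool)} | 0 pending]
  bind g := (List a -> Int)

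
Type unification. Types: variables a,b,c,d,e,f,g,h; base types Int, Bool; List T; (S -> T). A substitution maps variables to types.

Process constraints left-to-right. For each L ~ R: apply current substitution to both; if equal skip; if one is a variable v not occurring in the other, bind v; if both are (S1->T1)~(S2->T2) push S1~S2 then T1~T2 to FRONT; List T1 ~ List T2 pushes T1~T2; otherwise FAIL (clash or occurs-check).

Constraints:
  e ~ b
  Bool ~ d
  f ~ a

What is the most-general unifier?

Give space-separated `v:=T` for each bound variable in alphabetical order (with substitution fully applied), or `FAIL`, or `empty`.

Answer: d:=Bool e:=b f:=a

Derivation:
step 1: unify e ~ b  [subst: {-} | 2 pending]
  bind e := b
step 2: unify Bool ~ d  [subst: {e:=b} | 1 pending]
  bind d := Bool
step 3: unify f ~ a  [subst: {e:=b, d:=Bool} | 0 pending]
  bind f := a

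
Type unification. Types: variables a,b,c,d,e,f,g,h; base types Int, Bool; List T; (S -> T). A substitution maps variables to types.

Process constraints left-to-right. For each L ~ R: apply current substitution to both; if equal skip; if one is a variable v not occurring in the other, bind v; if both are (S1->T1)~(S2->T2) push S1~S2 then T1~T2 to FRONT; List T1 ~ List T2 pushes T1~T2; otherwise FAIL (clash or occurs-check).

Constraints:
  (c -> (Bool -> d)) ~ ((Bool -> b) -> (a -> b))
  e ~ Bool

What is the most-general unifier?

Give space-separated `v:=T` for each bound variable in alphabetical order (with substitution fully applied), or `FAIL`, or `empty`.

Answer: a:=Bool c:=(Bool -> b) d:=b e:=Bool

Derivation:
step 1: unify (c -> (Bool -> d)) ~ ((Bool -> b) -> (a -> b))  [subst: {-} | 1 pending]
  -> decompose arrow: push c~(Bool -> b), (Bool -> d)~(a -> b)
step 2: unify c ~ (Bool -> b)  [subst: {-} | 2 pending]
  bind c := (Bool -> b)
step 3: unify (Bool -> d) ~ (a -> b)  [subst: {c:=(Bool -> b)} | 1 pending]
  -> decompose arrow: push Bool~a, d~b
step 4: unify Bool ~ a  [subst: {c:=(Bool -> b)} | 2 pending]
  bind a := Bool
step 5: unify d ~ b  [subst: {c:=(Bool -> b), a:=Bool} | 1 pending]
  bind d := b
step 6: unify e ~ Bool  [subst: {c:=(Bool -> b), a:=Bool, d:=b} | 0 pending]
  bind e := Bool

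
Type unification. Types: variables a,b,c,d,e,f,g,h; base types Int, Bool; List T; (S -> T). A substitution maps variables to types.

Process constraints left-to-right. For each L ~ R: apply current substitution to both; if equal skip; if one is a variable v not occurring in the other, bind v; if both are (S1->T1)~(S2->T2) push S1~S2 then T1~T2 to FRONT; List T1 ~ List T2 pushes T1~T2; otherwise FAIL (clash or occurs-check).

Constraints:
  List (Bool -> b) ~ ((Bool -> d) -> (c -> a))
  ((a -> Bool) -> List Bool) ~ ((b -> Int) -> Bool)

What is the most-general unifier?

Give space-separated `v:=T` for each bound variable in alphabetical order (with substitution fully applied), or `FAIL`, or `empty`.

Answer: FAIL

Derivation:
step 1: unify List (Bool -> b) ~ ((Bool -> d) -> (c -> a))  [subst: {-} | 1 pending]
  clash: List (Bool -> b) vs ((Bool -> d) -> (c -> a))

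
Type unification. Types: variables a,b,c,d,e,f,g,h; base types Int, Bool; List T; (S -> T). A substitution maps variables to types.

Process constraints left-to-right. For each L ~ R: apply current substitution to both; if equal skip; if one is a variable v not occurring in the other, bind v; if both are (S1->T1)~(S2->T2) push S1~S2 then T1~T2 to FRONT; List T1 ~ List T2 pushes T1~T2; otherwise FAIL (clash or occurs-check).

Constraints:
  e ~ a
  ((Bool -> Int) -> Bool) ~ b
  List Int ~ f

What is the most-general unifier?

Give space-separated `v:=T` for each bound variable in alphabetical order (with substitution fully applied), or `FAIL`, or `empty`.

Answer: b:=((Bool -> Int) -> Bool) e:=a f:=List Int

Derivation:
step 1: unify e ~ a  [subst: {-} | 2 pending]
  bind e := a
step 2: unify ((Bool -> Int) -> Bool) ~ b  [subst: {e:=a} | 1 pending]
  bind b := ((Bool -> Int) -> Bool)
step 3: unify List Int ~ f  [subst: {e:=a, b:=((Bool -> Int) -> Bool)} | 0 pending]
  bind f := List Int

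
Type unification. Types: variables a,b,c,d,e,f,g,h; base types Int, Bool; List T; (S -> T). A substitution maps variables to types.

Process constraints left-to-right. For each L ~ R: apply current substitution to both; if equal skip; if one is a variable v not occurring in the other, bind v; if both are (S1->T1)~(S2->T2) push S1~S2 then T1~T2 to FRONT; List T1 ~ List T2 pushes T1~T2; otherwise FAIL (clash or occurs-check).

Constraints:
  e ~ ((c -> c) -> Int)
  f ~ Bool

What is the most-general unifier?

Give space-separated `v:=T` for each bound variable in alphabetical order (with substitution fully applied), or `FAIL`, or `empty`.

step 1: unify e ~ ((c -> c) -> Int)  [subst: {-} | 1 pending]
  bind e := ((c -> c) -> Int)
step 2: unify f ~ Bool  [subst: {e:=((c -> c) -> Int)} | 0 pending]
  bind f := Bool

Answer: e:=((c -> c) -> Int) f:=Bool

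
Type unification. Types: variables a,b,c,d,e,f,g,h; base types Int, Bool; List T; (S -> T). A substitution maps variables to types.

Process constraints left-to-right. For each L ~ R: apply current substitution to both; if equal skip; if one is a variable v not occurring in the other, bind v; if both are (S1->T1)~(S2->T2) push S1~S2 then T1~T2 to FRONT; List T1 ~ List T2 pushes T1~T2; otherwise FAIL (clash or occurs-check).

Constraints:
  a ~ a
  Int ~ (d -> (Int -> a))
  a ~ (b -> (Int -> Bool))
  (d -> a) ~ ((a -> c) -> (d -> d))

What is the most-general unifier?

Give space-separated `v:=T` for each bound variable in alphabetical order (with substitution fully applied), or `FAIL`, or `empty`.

Answer: FAIL

Derivation:
step 1: unify a ~ a  [subst: {-} | 3 pending]
  -> identical, skip
step 2: unify Int ~ (d -> (Int -> a))  [subst: {-} | 2 pending]
  clash: Int vs (d -> (Int -> a))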